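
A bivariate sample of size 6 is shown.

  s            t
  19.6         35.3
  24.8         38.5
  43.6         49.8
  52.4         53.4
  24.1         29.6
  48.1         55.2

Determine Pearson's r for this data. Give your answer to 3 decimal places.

n = 6, Σs = 212.6, Σt = 261.8, Σs² = 8540.34, Σt² = 11983.14, Σst = 9984.6
nΣst − ΣsΣt = 59907.6 − 55658.68 = 4248.92
nΣs² − (Σs)² = 51242.04 − 45198.76 = 6043.28; nΣt² − (Σt)² = 71898.84 − 68539.24 = 3359.6
r = 4248.92 / √(6043.28 × 3359.6) = 4248.92 / 4505.8854 ≈ 0.943

0.943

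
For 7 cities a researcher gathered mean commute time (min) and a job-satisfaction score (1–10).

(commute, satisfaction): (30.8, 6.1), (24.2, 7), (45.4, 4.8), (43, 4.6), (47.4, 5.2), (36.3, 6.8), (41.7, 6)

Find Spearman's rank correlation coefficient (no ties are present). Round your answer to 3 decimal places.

Rank commute: 2, 1, 6, 5, 7, 3, 4
Rank satisfaction: 5, 7, 2, 1, 3, 6, 4
d = rank(commute) − rank(satisfaction): -3, -6, 4, 4, 4, -3, 0; Σd² = 102
ρ = 1 − 6Σd² / [n(n²−1)] = 1 − 6×102 / (7×48) = 1 − 612/336 ≈ -0.821

-0.821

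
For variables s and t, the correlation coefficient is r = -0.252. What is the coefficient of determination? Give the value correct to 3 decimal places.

0.064

r² = (-0.252)² = 0.064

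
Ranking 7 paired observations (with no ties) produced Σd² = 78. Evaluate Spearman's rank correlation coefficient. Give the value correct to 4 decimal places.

ρ = 1 − 6Σd² / [n(n²−1)] = 1 − 6×78 / (7×48)
  = 1 − 468/336 = 1 − 1.39286 ≈ -0.3929

-0.3929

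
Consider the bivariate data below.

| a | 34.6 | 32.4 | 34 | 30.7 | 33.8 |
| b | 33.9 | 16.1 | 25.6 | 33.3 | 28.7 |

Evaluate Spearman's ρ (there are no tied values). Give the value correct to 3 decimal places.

Rank a: 5, 2, 4, 1, 3
Rank b: 5, 1, 2, 4, 3
d = rank(a) − rank(b): 0, 1, 2, -3, 0; Σd² = 14
ρ = 1 − 6Σd² / [n(n²−1)] = 1 − 6×14 / (5×24) = 1 − 84/120 ≈ 0.300

0.300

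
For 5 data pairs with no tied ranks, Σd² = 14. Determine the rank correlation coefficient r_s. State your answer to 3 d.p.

0.300

ρ = 1 − 6Σd² / [n(n²−1)] = 1 − 6×14 / (5×24)
  = 1 − 84/120 = 1 − 0.7000 ≈ 0.300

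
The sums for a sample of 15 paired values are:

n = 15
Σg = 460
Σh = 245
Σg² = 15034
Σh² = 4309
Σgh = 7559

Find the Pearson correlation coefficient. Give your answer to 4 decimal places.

r = (nΣgh − ΣgΣh) / √[(nΣg² − (Σg)²)(nΣh² − (Σh)²)]
Numerator: 15×7559 − 460×245 = 685
Denominator: √[(225510 − 211600)(64635 − 60025)] = √[13910 × 4610] = 8007.8149
r = 685 / 8007.8149 ≈ 0.0855

0.0855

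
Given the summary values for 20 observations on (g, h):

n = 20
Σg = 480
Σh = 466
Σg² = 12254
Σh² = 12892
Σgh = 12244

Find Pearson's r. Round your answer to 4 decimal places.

0.8675

r = (nΣgh − ΣgΣh) / √[(nΣg² − (Σg)²)(nΣh² − (Σh)²)]
Numerator: 20×12244 − 480×466 = 21200
Denominator: √[(245080 − 230400)(257840 − 217156)] = √[14680 × 40684] = 24438.5171
r = 21200 / 24438.5171 ≈ 0.8675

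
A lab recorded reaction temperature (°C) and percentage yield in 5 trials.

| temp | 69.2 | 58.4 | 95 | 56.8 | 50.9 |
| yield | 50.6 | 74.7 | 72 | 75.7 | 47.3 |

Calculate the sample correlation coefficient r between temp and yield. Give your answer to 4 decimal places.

n = 5, Σx = 330.3, Σy = 320.3, Σx² = 23041.25, Σy² = 21292.23, Σxy = 21411.33
nΣxy − ΣxΣy = 107056.65 − 105795.09 = 1261.56
nΣx² − (Σx)² = 115206.25 − 109098.09 = 6108.16; nΣy² − (Σy)² = 106461.15 − 102592.09 = 3869.06
r = 1261.56 / √(6108.16 × 3869.06) = 1261.56 / 4861.3617 ≈ 0.2595

0.2595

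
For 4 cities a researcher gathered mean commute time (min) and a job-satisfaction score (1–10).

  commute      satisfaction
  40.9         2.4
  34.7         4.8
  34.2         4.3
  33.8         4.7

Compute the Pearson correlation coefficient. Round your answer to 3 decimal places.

-0.970

n = 4, Σx = 143.6, Σy = 16.2, Σx² = 5188.98, Σy² = 69.38, Σxy = 570.64
nΣxy − ΣxΣy = 2282.56 − 2326.32 = -43.76
nΣx² − (Σx)² = 20755.92 − 20620.96 = 134.96; nΣy² − (Σy)² = 277.52 − 262.44 = 15.08
r = -43.76 / √(134.96 × 15.08) = -43.76 / 45.1132 ≈ -0.970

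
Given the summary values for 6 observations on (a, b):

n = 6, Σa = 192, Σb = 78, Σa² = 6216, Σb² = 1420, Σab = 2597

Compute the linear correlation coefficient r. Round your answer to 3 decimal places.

r = (nΣab − ΣaΣb) / √[(nΣa² − (Σa)²)(nΣb² − (Σb)²)]
Numerator: 6×2597 − 192×78 = 606
Denominator: √[(37296 − 36864)(8520 − 6084)] = √[432 × 2436] = 1025.8421
r = 606 / 1025.8421 ≈ 0.591

0.591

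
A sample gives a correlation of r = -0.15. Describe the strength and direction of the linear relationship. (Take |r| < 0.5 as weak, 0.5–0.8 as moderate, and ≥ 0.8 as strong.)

weak negative

r = -0.15 < 0 so the relationship is negative.
|r| = 0.15, which falls in the weak range.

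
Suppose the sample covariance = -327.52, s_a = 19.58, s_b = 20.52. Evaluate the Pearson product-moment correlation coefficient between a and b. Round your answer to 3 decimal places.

r = Cov(a,b) / (s_a · s_b) = -327.52 / (19.58 × 20.52)
  = -327.52 / 401.7816 ≈ -0.815

-0.815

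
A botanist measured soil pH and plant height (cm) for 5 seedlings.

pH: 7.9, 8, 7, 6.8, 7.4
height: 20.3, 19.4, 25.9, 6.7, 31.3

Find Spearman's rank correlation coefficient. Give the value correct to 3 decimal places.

Rank pH: 4, 5, 2, 1, 3
Rank height: 3, 2, 4, 1, 5
d = rank(pH) − rank(height): 1, 3, -2, 0, -2; Σd² = 18
ρ = 1 − 6Σd² / [n(n²−1)] = 1 − 6×18 / (5×24) = 1 − 108/120 ≈ 0.100

0.100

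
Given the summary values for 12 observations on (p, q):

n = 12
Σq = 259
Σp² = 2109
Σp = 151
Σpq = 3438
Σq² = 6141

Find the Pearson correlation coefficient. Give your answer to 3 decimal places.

0.527

r = (nΣpq − ΣpΣq) / √[(nΣp² − (Σp)²)(nΣq² − (Σq)²)]
Numerator: 12×3438 − 151×259 = 2147
Denominator: √[(25308 − 22801)(73692 − 67081)] = √[2507 × 6611] = 4071.0904
r = 2147 / 4071.0904 ≈ 0.527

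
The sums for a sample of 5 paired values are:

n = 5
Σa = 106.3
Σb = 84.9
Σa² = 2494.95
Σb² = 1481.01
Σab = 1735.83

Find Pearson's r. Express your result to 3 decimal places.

-0.718

r = (nΣab − ΣaΣb) / √[(nΣa² − (Σa)²)(nΣb² − (Σb)²)]
Numerator: 5×1735.83 − 106.3×84.9 = -345.72
Denominator: √[(12474.75 − 11299.69)(7405.05 − 7208.01)] = √[1175.06 × 197.04] = 481.1796
r = -345.72 / 481.1796 ≈ -0.718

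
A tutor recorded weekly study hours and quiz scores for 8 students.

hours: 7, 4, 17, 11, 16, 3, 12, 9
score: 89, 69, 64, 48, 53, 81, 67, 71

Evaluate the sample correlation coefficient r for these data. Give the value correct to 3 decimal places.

n = 8, Σx = 79, Σy = 542, Σx² = 965, Σy² = 37982, Σxy = 5049
nΣxy − ΣxΣy = 40392 − 42818 = -2426
nΣx² − (Σx)² = 7720 − 6241 = 1479; nΣy² − (Σy)² = 303856 − 293764 = 10092
r = -2426 / √(1479 × 10092) = -2426 / 3863.4270 ≈ -0.628

-0.628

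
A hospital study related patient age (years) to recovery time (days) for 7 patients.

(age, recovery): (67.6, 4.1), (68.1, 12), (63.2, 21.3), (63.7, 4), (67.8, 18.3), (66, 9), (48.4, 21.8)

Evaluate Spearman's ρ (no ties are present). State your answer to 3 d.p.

-0.357

Rank age: 5, 7, 2, 3, 6, 4, 1
Rank recovery: 2, 4, 6, 1, 5, 3, 7
d = rank(age) − rank(recovery): 3, 3, -4, 2, 1, 1, -6; Σd² = 76
ρ = 1 − 6Σd² / [n(n²−1)] = 1 − 6×76 / (7×48) = 1 − 456/336 ≈ -0.357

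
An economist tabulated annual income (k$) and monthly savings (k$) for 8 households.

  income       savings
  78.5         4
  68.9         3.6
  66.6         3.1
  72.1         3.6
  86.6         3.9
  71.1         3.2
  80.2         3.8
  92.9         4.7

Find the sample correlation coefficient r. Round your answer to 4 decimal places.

0.9017

n = 8, Σx = 616.9, Σy = 29.9, Σx² = 48160.65, Σy² = 113.51, Σxy = 2334.71
nΣxy − ΣxΣy = 18677.68 − 18445.31 = 232.37
nΣx² − (Σx)² = 385285.2 − 380565.61 = 4719.59; nΣy² − (Σy)² = 908.08 − 894.01 = 14.07
r = 232.37 / √(4719.59 × 14.07) = 232.37 / 257.6910 ≈ 0.9017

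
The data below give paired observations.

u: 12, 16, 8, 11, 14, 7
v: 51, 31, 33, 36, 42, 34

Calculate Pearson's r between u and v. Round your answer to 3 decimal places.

n = 6, Σu = 68, Σv = 227, Σu² = 830, Σv² = 8867, Σuv = 2594
nΣuv − ΣuΣv = 15564 − 15436 = 128
nΣu² − (Σu)² = 4980 − 4624 = 356; nΣv² − (Σv)² = 53202 − 51529 = 1673
r = 128 / √(356 × 1673) = 128 / 771.7435 ≈ 0.166

0.166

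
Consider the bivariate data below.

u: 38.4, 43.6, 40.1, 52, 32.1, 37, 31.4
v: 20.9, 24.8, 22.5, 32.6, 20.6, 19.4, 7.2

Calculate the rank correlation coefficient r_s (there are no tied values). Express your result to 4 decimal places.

0.9643

Rank u: 4, 6, 5, 7, 2, 3, 1
Rank v: 4, 6, 5, 7, 3, 2, 1
d = rank(u) − rank(v): 0, 0, 0, 0, -1, 1, 0; Σd² = 2
ρ = 1 − 6Σd² / [n(n²−1)] = 1 − 6×2 / (7×48) = 1 − 12/336 ≈ 0.9643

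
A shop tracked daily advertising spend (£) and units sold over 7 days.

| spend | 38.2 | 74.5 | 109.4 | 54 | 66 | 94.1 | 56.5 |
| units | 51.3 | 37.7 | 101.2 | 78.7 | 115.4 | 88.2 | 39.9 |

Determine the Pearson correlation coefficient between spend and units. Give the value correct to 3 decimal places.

0.484

n = 7, Σx = 492.7, Σy = 512.4, Σx² = 38296.91, Σy² = 43176.52, Σxy = 38259.76
nΣxy − ΣxΣy = 267818.32 − 252459.48 = 15358.84
nΣx² − (Σx)² = 268078.37 − 242753.29 = 25325.08; nΣy² − (Σy)² = 302235.64 − 262553.76 = 39681.88
r = 15358.84 / √(25325.08 × 39681.88) = 15358.84 / 31700.8957 ≈ 0.484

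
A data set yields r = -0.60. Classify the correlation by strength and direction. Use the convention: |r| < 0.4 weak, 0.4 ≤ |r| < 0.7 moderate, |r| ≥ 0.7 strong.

r = -0.60 < 0 so the relationship is negative.
|r| = 0.60, which falls in the moderate range.

moderate negative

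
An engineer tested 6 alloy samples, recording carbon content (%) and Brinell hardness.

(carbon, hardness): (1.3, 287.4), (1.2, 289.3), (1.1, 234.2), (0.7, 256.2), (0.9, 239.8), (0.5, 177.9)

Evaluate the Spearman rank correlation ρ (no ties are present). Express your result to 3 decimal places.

0.714

Rank carbon: 6, 5, 4, 2, 3, 1
Rank hardness: 5, 6, 2, 4, 3, 1
d = rank(carbon) − rank(hardness): 1, -1, 2, -2, 0, 0; Σd² = 10
ρ = 1 − 6Σd² / [n(n²−1)] = 1 − 6×10 / (6×35) = 1 − 60/210 ≈ 0.714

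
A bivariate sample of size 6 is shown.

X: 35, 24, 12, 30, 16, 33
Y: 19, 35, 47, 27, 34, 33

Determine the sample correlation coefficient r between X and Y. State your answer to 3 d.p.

-0.833

n = 6, ΣX = 150, ΣY = 195, ΣX² = 4190, ΣY² = 6769, ΣXY = 4512
nΣXY − ΣXΣY = 27072 − 29250 = -2178
nΣX² − (ΣX)² = 25140 − 22500 = 2640; nΣY² − (ΣY)² = 40614 − 38025 = 2589
r = -2178 / √(2640 × 2589) = -2178 / 2614.3756 ≈ -0.833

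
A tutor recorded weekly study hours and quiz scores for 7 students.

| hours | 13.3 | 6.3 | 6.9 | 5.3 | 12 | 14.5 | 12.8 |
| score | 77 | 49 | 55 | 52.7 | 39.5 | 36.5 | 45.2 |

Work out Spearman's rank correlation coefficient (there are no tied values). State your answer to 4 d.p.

-0.3214

Rank hours: 6, 2, 3, 1, 4, 7, 5
Rank score: 7, 4, 6, 5, 2, 1, 3
d = rank(hours) − rank(score): -1, -2, -3, -4, 2, 6, 2; Σd² = 74
ρ = 1 − 6Σd² / [n(n²−1)] = 1 − 6×74 / (7×48) = 1 − 444/336 ≈ -0.3214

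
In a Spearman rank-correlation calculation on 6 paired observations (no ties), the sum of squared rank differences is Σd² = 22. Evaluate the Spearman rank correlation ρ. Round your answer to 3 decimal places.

ρ = 1 − 6Σd² / [n(n²−1)] = 1 − 6×22 / (6×35)
  = 1 − 132/210 = 1 − 0.6286 ≈ 0.371

0.371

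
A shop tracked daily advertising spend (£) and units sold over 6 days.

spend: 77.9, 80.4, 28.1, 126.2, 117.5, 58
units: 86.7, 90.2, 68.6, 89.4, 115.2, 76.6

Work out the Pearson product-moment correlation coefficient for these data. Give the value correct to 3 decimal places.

0.809

n = 6, Σx = 488.1, Σy = 526.7, Σx² = 46418.87, Σy² = 47489.85, Σxy = 45194.75
nΣxy − ΣxΣy = 271168.5 − 257082.27 = 14086.23
nΣx² − (Σx)² = 278513.22 − 238241.61 = 40271.61; nΣy² − (Σy)² = 284939.1 − 277412.89 = 7526.21
r = 14086.23 / √(40271.61 × 7526.21) = 14086.23 / 17409.5547 ≈ 0.809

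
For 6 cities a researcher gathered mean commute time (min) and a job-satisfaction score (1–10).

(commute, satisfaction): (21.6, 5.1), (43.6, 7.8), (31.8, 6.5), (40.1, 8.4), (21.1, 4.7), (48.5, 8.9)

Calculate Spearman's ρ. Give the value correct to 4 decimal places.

Rank commute: 2, 5, 3, 4, 1, 6
Rank satisfaction: 2, 4, 3, 5, 1, 6
d = rank(commute) − rank(satisfaction): 0, 1, 0, -1, 0, 0; Σd² = 2
ρ = 1 − 6Σd² / [n(n²−1)] = 1 − 6×2 / (6×35) = 1 − 12/210 ≈ 0.9429

0.9429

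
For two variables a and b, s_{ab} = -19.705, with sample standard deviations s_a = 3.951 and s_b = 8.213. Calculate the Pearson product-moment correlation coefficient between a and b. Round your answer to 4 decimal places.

r = Cov(a,b) / (s_a · s_b) = -19.705 / (3.951 × 8.213)
  = -19.705 / 32.4496 ≈ -0.6073

-0.6073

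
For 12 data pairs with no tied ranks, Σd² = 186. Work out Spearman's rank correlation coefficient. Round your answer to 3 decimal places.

ρ = 1 − 6Σd² / [n(n²−1)] = 1 − 6×186 / (12×143)
  = 1 − 1116/1716 = 1 − 0.6503 ≈ 0.350

0.350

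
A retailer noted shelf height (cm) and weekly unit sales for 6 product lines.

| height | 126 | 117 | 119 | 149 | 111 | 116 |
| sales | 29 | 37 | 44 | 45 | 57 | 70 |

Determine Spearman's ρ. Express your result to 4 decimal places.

Rank height: 5, 3, 4, 6, 1, 2
Rank sales: 1, 2, 3, 4, 5, 6
d = rank(height) − rank(sales): 4, 1, 1, 2, -4, -4; Σd² = 54
ρ = 1 − 6Σd² / [n(n²−1)] = 1 − 6×54 / (6×35) = 1 − 324/210 ≈ -0.5429

-0.5429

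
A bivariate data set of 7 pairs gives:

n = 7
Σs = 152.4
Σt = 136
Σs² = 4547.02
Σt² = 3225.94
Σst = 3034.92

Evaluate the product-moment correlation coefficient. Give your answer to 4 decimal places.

r = (nΣst − ΣsΣt) / √[(nΣs² − (Σs)²)(nΣt² − (Σt)²)]
Numerator: 7×3034.92 − 152.4×136 = 518.04
Denominator: √[(31829.14 − 23225.76)(22581.58 − 18496)] = √[8603.38 × 4085.58] = 5928.7264
r = 518.04 / 5928.7264 ≈ 0.0874

0.0874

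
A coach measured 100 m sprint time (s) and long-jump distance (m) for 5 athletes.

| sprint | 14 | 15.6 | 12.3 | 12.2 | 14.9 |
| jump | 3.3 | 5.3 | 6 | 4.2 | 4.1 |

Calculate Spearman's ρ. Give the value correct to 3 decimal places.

-0.100

Rank sprint: 3, 5, 2, 1, 4
Rank jump: 1, 4, 5, 3, 2
d = rank(sprint) − rank(jump): 2, 1, -3, -2, 2; Σd² = 22
ρ = 1 − 6Σd² / [n(n²−1)] = 1 − 6×22 / (5×24) = 1 − 132/120 ≈ -0.100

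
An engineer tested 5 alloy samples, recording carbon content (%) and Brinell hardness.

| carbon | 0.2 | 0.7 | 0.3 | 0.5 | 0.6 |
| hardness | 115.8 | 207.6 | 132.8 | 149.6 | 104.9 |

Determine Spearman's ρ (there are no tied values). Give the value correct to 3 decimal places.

Rank carbon: 1, 5, 2, 3, 4
Rank hardness: 2, 5, 3, 4, 1
d = rank(carbon) − rank(hardness): -1, 0, -1, -1, 3; Σd² = 12
ρ = 1 − 6Σd² / [n(n²−1)] = 1 − 6×12 / (5×24) = 1 − 72/120 ≈ 0.400

0.400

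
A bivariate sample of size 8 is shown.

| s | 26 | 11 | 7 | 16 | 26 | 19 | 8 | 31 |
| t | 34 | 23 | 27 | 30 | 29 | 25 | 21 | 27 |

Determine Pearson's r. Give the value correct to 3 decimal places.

0.585

n = 8, Σs = 144, Σt = 216, Σs² = 3164, Σt² = 5950, Σst = 4040
nΣst − ΣsΣt = 32320 − 31104 = 1216
nΣs² − (Σs)² = 25312 − 20736 = 4576; nΣt² − (Σt)² = 47600 − 46656 = 944
r = 1216 / √(4576 × 944) = 1216 / 2078.3994 ≈ 0.585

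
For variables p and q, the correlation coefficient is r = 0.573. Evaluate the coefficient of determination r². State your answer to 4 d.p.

0.3283

r² = (0.573)² = 0.3283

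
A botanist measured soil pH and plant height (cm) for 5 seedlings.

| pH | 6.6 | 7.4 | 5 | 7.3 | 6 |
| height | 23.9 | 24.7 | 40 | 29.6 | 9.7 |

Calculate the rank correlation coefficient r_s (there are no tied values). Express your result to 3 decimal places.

-0.100

Rank pH: 3, 5, 1, 4, 2
Rank height: 2, 3, 5, 4, 1
d = rank(pH) − rank(height): 1, 2, -4, 0, 1; Σd² = 22
ρ = 1 − 6Σd² / [n(n²−1)] = 1 − 6×22 / (5×24) = 1 − 132/120 ≈ -0.100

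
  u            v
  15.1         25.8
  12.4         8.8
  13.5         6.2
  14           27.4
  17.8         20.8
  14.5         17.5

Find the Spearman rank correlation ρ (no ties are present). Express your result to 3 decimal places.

Rank u: 5, 1, 2, 3, 6, 4
Rank v: 5, 2, 1, 6, 4, 3
d = rank(u) − rank(v): 0, -1, 1, -3, 2, 1; Σd² = 16
ρ = 1 − 6Σd² / [n(n²−1)] = 1 − 6×16 / (6×35) = 1 − 96/210 ≈ 0.543

0.543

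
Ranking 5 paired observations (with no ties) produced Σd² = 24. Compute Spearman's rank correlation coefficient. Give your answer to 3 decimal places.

-0.200

ρ = 1 − 6Σd² / [n(n²−1)] = 1 − 6×24 / (5×24)
  = 1 − 144/120 = 1 − 1.2000 ≈ -0.200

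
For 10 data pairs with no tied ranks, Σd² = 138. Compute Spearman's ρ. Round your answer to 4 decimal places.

ρ = 1 − 6Σd² / [n(n²−1)] = 1 − 6×138 / (10×99)
  = 1 − 828/990 = 1 − 0.83636 ≈ 0.1636

0.1636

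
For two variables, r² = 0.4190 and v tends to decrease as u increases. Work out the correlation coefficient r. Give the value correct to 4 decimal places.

-0.6473

|r| = √0.4190 = 0.6473
The association is negative, so r = −0.6473.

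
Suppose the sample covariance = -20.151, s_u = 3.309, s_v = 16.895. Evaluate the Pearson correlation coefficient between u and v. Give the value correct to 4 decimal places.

-0.3604

r = Cov(u,v) / (s_u · s_v) = -20.151 / (3.309 × 16.895)
  = -20.151 / 55.9056 ≈ -0.3604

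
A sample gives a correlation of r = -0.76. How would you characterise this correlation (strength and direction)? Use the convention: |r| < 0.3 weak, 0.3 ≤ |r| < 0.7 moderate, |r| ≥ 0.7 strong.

r = -0.76 < 0 so the relationship is negative.
|r| = 0.76, which falls in the strong range.

strong negative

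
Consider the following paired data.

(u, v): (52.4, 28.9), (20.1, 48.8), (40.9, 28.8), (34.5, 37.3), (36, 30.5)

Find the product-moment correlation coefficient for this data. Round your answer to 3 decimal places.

-0.885

n = 5, Σu = 183.9, Σv = 174.3, Σu² = 7308.83, Σv² = 6367.63, Σuv = 6058.01
nΣuv − ΣuΣv = 30290.05 − 32053.77 = -1763.72
nΣu² − (Σu)² = 36544.15 − 33819.21 = 2724.94; nΣv² − (Σv)² = 31838.15 − 30380.49 = 1457.66
r = -1763.72 / √(2724.94 × 1457.66) = -1763.72 / 1992.9967 ≈ -0.885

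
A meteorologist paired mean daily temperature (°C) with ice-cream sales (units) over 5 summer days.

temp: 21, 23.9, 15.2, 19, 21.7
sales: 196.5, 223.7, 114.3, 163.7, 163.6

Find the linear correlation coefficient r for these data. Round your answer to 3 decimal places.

n = 5, Σx = 100.8, Σy = 861.8, Σx² = 2075.14, Σy² = 155281.08, Σxy = 17870.71
nΣxy − ΣxΣy = 89353.55 − 86869.44 = 2484.11
nΣx² − (Σx)² = 10375.7 − 10160.64 = 215.06; nΣy² − (Σy)² = 776405.4 − 742699.24 = 33706.16
r = 2484.11 / √(215.06 × 33706.16) = 2484.11 / 2692.3682 ≈ 0.923

0.923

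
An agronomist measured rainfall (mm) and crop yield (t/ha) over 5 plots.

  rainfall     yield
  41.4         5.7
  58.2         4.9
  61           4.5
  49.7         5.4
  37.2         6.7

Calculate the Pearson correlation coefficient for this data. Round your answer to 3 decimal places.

n = 5, Σx = 247.5, Σy = 27.2, Σx² = 12676.13, Σy² = 150.8, Σxy = 1313.28
nΣxy − ΣxΣy = 6566.4 − 6732 = -165.6
nΣx² − (Σx)² = 63380.65 − 61256.25 = 2124.4; nΣy² − (Σy)² = 754 − 739.84 = 14.16
r = -165.6 / √(2124.4 × 14.16) = -165.6 / 173.4402 ≈ -0.955

-0.955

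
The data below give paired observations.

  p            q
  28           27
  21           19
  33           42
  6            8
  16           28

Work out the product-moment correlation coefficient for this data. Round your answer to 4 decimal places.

0.8690

n = 5, Σp = 104, Σq = 124, Σp² = 2606, Σq² = 3702, Σpq = 3037
nΣpq − ΣpΣq = 15185 − 12896 = 2289
nΣp² − (Σp)² = 13030 − 10816 = 2214; nΣq² − (Σq)² = 18510 − 15376 = 3134
r = 2289 / √(2214 × 3134) = 2289 / 2634.1367 ≈ 0.8690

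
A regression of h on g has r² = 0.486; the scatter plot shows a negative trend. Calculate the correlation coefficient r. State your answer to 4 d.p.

|r| = √0.486 = 0.6971
The association is negative, so r = −0.6971.

-0.6971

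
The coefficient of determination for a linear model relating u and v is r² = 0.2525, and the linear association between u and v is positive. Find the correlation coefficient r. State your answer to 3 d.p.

|r| = √0.2525 = 0.502
The association is positive, so r = 0.502.

0.502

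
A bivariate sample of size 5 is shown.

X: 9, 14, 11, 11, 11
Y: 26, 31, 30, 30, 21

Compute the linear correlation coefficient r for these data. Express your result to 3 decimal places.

0.450

n = 5, ΣX = 56, ΣY = 138, ΣX² = 640, ΣY² = 3878, ΣXY = 1559
nΣXY − ΣXΣY = 7795 − 7728 = 67
nΣX² − (ΣX)² = 3200 − 3136 = 64; nΣY² − (ΣY)² = 19390 − 19044 = 346
r = 67 / √(64 × 346) = 67 / 148.8086 ≈ 0.450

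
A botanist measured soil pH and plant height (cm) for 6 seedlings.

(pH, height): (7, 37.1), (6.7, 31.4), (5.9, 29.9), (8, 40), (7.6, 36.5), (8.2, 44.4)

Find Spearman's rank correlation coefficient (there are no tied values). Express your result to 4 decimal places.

Rank pH: 3, 2, 1, 5, 4, 6
Rank height: 4, 2, 1, 5, 3, 6
d = rank(pH) − rank(height): -1, 0, 0, 0, 1, 0; Σd² = 2
ρ = 1 − 6Σd² / [n(n²−1)] = 1 − 6×2 / (6×35) = 1 − 12/210 ≈ 0.9429

0.9429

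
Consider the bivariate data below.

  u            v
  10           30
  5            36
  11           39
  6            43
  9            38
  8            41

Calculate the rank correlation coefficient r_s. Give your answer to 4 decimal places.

Rank u: 5, 1, 6, 2, 4, 3
Rank v: 1, 2, 4, 6, 3, 5
d = rank(u) − rank(v): 4, -1, 2, -4, 1, -2; Σd² = 42
ρ = 1 − 6Σd² / [n(n²−1)] = 1 − 6×42 / (6×35) = 1 − 252/210 ≈ -0.2000

-0.2000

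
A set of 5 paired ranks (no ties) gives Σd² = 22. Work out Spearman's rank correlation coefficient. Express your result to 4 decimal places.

ρ = 1 − 6Σd² / [n(n²−1)] = 1 − 6×22 / (5×24)
  = 1 − 132/120 = 1 − 1.10000 ≈ -0.1000

-0.1000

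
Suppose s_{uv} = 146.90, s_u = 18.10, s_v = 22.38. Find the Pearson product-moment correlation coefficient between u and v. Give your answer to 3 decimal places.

r = Cov(u,v) / (s_u · s_v) = 146.90 / (18.10 × 22.38)
  = 146.90 / 405.0780 ≈ 0.363

0.363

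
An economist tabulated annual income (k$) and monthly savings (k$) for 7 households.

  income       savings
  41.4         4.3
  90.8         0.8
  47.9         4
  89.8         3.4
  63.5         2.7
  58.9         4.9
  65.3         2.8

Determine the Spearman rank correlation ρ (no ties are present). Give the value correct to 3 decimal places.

-0.750

Rank income: 1, 7, 2, 6, 4, 3, 5
Rank savings: 6, 1, 5, 4, 2, 7, 3
d = rank(income) − rank(savings): -5, 6, -3, 2, 2, -4, 2; Σd² = 98
ρ = 1 − 6Σd² / [n(n²−1)] = 1 − 6×98 / (7×48) = 1 − 588/336 ≈ -0.750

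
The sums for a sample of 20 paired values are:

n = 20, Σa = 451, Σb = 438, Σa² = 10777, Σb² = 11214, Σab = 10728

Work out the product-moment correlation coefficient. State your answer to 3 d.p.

r = (nΣab − ΣaΣb) / √[(nΣa² − (Σa)²)(nΣb² − (Σb)²)]
Numerator: 20×10728 − 451×438 = 17022
Denominator: √[(215540 − 203401)(224280 − 191844)] = √[12139 × 32436] = 19842.8981
r = 17022 / 19842.8981 ≈ 0.858

0.858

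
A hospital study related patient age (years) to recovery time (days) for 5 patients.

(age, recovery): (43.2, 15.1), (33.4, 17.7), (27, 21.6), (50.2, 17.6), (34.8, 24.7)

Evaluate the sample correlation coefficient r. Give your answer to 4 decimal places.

-0.5660

n = 5, Σx = 188.6, Σy = 96.7, Σx² = 7441.88, Σy² = 1927.71, Σxy = 3569.78
nΣxy − ΣxΣy = 17848.9 − 18237.62 = -388.72
nΣx² − (Σx)² = 37209.4 − 35569.96 = 1639.44; nΣy² − (Σy)² = 9638.55 − 9350.89 = 287.66
r = -388.72 / √(1639.44 × 287.66) = -388.72 / 686.7323 ≈ -0.5660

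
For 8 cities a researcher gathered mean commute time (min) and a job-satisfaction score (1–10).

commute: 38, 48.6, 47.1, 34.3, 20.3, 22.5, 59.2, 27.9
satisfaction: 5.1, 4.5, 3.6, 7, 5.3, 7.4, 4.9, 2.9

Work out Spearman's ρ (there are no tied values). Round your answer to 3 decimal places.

Rank commute: 5, 7, 6, 4, 1, 2, 8, 3
Rank satisfaction: 5, 3, 2, 7, 6, 8, 4, 1
d = rank(commute) − rank(satisfaction): 0, 4, 4, -3, -5, -6, 4, 2; Σd² = 122
ρ = 1 − 6Σd² / [n(n²−1)] = 1 − 6×122 / (8×63) = 1 − 732/504 ≈ -0.452

-0.452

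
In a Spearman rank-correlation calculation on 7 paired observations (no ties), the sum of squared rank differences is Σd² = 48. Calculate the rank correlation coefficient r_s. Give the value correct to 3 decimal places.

ρ = 1 − 6Σd² / [n(n²−1)] = 1 − 6×48 / (7×48)
  = 1 − 288/336 = 1 − 0.8571 ≈ 0.143

0.143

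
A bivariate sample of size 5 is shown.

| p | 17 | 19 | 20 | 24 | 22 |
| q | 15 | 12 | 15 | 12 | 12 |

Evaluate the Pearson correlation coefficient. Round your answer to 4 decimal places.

-0.6420

n = 5, Σp = 102, Σq = 66, Σp² = 2110, Σq² = 882, Σpq = 1335
nΣpq − ΣpΣq = 6675 − 6732 = -57
nΣp² − (Σp)² = 10550 − 10404 = 146; nΣq² − (Σq)² = 4410 − 4356 = 54
r = -57 / √(146 × 54) = -57 / 88.7919 ≈ -0.6420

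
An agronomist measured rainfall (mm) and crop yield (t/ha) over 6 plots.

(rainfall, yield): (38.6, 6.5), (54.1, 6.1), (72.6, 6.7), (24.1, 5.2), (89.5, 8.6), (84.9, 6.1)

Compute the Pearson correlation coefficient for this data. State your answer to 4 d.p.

0.6953

n = 6, Σx = 363.8, Σy = 39.2, Σx² = 25486.6, Σy² = 262.56, Σxy = 2480.24
nΣxy − ΣxΣy = 14881.44 − 14260.96 = 620.48
nΣx² − (Σx)² = 152919.6 − 132350.44 = 20569.16; nΣy² − (Σy)² = 1575.36 − 1536.64 = 38.72
r = 620.48 / √(20569.16 × 38.72) = 620.48 / 892.4337 ≈ 0.6953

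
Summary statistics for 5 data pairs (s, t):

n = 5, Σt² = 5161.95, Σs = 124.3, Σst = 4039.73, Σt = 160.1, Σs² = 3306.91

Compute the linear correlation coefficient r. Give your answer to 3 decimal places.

0.679

r = (nΣst − ΣsΣt) / √[(nΣs² − (Σs)²)(nΣt² − (Σt)²)]
Numerator: 5×4039.73 − 124.3×160.1 = 298.22
Denominator: √[(16534.55 − 15450.49)(25809.75 − 25632.01)] = √[1084.06 × 177.74] = 438.9542
r = 298.22 / 438.9542 ≈ 0.679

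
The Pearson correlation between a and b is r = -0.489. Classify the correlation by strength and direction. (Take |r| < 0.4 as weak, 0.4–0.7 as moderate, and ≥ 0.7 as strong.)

moderate negative

r = -0.489 < 0 so the relationship is negative.
|r| = 0.489, which falls in the moderate range.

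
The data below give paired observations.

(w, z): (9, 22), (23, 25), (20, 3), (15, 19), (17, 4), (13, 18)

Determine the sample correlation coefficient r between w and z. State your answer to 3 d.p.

n = 6, Σw = 97, Σz = 91, Σw² = 1693, Σz² = 1819, Σwz = 1420
nΣwz − ΣwΣz = 8520 − 8827 = -307
nΣw² − (Σw)² = 10158 − 9409 = 749; nΣz² − (Σz)² = 10914 − 8281 = 2633
r = -307 / √(749 × 2633) = -307 / 1404.3208 ≈ -0.219

-0.219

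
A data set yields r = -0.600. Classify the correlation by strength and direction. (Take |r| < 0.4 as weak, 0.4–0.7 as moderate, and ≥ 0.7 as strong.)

r = -0.600 < 0 so the relationship is negative.
|r| = 0.600, which falls in the moderate range.

moderate negative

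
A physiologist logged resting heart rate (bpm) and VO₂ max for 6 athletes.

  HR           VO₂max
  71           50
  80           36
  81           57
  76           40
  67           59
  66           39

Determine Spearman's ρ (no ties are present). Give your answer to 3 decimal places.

Rank HR: 3, 5, 6, 4, 2, 1
Rank VO₂max: 4, 1, 5, 3, 6, 2
d = rank(HR) − rank(VO₂max): -1, 4, 1, 1, -4, -1; Σd² = 36
ρ = 1 − 6Σd² / [n(n²−1)] = 1 − 6×36 / (6×35) = 1 − 216/210 ≈ -0.029

-0.029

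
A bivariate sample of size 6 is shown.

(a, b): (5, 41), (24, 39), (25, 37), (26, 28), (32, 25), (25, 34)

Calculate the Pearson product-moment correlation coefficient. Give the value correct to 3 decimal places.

n = 6, Σa = 137, Σb = 204, Σa² = 3551, Σb² = 7136, Σab = 4444
nΣab − ΣaΣb = 26664 − 27948 = -1284
nΣa² − (Σa)² = 21306 − 18769 = 2537; nΣb² − (Σb)² = 42816 − 41616 = 1200
r = -1284 / √(2537 × 1200) = -1284 / 1744.8209 ≈ -0.736

-0.736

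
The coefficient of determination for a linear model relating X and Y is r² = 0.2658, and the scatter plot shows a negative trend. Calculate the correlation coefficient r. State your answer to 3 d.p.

|r| = √0.2658 = 0.516
The association is negative, so r = −0.516.

-0.516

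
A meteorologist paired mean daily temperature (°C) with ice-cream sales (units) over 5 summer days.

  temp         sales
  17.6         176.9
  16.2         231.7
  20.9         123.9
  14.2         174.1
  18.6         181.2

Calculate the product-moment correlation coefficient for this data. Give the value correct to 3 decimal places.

-0.617

n = 5, Σx = 87.5, Σy = 887.8, Σx² = 1556.61, Σy² = 163473.96, Σxy = 15299.03
nΣxy − ΣxΣy = 76495.15 − 77682.5 = -1187.35
nΣx² − (Σx)² = 7783.05 − 7656.25 = 126.8; nΣy² − (Σy)² = 817369.8 − 788188.84 = 29180.96
r = -1187.35 / √(126.8 × 29180.96) = -1187.35 / 1923.5763 ≈ -0.617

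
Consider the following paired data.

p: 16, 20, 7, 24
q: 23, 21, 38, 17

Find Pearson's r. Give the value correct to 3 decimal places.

n = 4, Σp = 67, Σq = 99, Σp² = 1281, Σq² = 2703, Σpq = 1462
nΣpq − ΣpΣq = 5848 − 6633 = -785
nΣp² − (Σp)² = 5124 − 4489 = 635; nΣq² − (Σq)² = 10812 − 9801 = 1011
r = -785 / √(635 × 1011) = -785 / 801.2397 ≈ -0.980

-0.980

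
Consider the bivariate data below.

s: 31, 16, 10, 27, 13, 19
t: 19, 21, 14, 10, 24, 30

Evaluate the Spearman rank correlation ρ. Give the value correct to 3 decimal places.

Rank s: 6, 3, 1, 5, 2, 4
Rank t: 3, 4, 2, 1, 5, 6
d = rank(s) − rank(t): 3, -1, -1, 4, -3, -2; Σd² = 40
ρ = 1 − 6Σd² / [n(n²−1)] = 1 − 6×40 / (6×35) = 1 − 240/210 ≈ -0.143

-0.143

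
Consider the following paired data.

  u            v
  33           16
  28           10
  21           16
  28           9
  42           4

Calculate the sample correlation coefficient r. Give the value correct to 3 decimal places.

-0.682

n = 5, Σu = 152, Σv = 55, Σu² = 4862, Σv² = 709, Σuv = 1564
nΣuv − ΣuΣv = 7820 − 8360 = -540
nΣu² − (Σu)² = 24310 − 23104 = 1206; nΣv² − (Σv)² = 3545 − 3025 = 520
r = -540 / √(1206 × 520) = -540 / 791.9091 ≈ -0.682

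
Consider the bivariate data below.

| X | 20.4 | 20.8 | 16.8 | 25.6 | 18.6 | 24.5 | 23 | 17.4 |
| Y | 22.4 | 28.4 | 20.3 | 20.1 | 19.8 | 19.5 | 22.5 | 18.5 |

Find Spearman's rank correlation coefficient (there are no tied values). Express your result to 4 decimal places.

Rank X: 4, 5, 1, 8, 3, 7, 6, 2
Rank Y: 6, 8, 5, 4, 3, 2, 7, 1
d = rank(X) − rank(Y): -2, -3, -4, 4, 0, 5, -1, 1; Σd² = 72
ρ = 1 − 6Σd² / [n(n²−1)] = 1 − 6×72 / (8×63) = 1 − 432/504 ≈ 0.1429

0.1429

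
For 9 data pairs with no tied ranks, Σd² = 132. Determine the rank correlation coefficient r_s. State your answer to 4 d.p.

-0.1000

ρ = 1 − 6Σd² / [n(n²−1)] = 1 − 6×132 / (9×80)
  = 1 − 792/720 = 1 − 1.10000 ≈ -0.1000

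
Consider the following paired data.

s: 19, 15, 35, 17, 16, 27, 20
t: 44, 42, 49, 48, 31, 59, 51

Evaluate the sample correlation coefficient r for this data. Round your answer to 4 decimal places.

n = 7, Σs = 149, Σt = 324, Σs² = 3485, Σt² = 15448, Σst = 7106
nΣst − ΣsΣt = 49742 − 48276 = 1466
nΣs² − (Σs)² = 24395 − 22201 = 2194; nΣt² − (Σt)² = 108136 − 104976 = 3160
r = 1466 / √(2194 × 3160) = 1466 / 2633.0667 ≈ 0.5568

0.5568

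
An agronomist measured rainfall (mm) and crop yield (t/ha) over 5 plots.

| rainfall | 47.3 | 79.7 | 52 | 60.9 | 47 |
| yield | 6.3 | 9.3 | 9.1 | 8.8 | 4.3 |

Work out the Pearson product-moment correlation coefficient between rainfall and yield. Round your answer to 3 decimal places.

n = 5, Σx = 286.9, Σy = 37.8, Σx² = 17211.19, Σy² = 304.92, Σxy = 2250.42
nΣxy − ΣxΣy = 11252.1 − 10844.82 = 407.28
nΣx² − (Σx)² = 86055.95 − 82311.61 = 3744.34; nΣy² − (Σy)² = 1524.6 − 1428.84 = 95.76
r = 407.28 / √(3744.34 × 95.76) = 407.28 / 598.7971 ≈ 0.680

0.680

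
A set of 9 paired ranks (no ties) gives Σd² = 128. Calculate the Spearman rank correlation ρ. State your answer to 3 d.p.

ρ = 1 − 6Σd² / [n(n²−1)] = 1 − 6×128 / (9×80)
  = 1 − 768/720 = 1 − 1.0667 ≈ -0.067

-0.067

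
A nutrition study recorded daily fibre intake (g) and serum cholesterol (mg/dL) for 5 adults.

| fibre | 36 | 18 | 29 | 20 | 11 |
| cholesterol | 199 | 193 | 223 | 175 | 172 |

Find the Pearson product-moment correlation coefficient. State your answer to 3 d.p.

n = 5, Σx = 114, Σy = 962, Σx² = 2982, Σy² = 186788, Σxy = 22497
nΣxy − ΣxΣy = 112485 − 109668 = 2817
nΣx² − (Σx)² = 14910 − 12996 = 1914; nΣy² − (Σy)² = 933940 − 925444 = 8496
r = 2817 / √(1914 × 8496) = 2817 / 4032.5357 ≈ 0.699

0.699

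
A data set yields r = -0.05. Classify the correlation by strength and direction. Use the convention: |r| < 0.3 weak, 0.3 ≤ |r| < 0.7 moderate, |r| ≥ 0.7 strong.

r = -0.05 < 0 so the relationship is negative.
|r| = 0.05, which falls in the weak range.

weak negative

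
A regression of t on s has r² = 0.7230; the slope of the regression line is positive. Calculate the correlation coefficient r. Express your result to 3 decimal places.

|r| = √0.7230 = 0.850
The association is positive, so r = 0.850.

0.850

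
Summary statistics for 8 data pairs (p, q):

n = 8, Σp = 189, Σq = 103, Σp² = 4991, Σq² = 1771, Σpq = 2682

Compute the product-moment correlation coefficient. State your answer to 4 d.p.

0.5140

r = (nΣpq − ΣpΣq) / √[(nΣp² − (Σp)²)(nΣq² − (Σq)²)]
Numerator: 8×2682 − 189×103 = 1989
Denominator: √[(39928 − 35721)(14168 − 10609)] = √[4207 × 3559] = 3869.4590
r = 1989 / 3869.4590 ≈ 0.5140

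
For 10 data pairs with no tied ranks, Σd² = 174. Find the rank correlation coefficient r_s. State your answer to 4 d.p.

ρ = 1 − 6Σd² / [n(n²−1)] = 1 − 6×174 / (10×99)
  = 1 − 1044/990 = 1 − 1.05455 ≈ -0.0545

-0.0545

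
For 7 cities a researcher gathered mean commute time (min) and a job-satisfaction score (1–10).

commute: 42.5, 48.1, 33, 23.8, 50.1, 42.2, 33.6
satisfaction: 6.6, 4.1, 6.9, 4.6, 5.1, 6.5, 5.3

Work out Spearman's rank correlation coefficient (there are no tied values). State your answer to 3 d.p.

Rank commute: 5, 6, 2, 1, 7, 4, 3
Rank satisfaction: 6, 1, 7, 2, 3, 5, 4
d = rank(commute) − rank(satisfaction): -1, 5, -5, -1, 4, -1, -1; Σd² = 70
ρ = 1 − 6Σd² / [n(n²−1)] = 1 − 6×70 / (7×48) = 1 − 420/336 ≈ -0.250

-0.250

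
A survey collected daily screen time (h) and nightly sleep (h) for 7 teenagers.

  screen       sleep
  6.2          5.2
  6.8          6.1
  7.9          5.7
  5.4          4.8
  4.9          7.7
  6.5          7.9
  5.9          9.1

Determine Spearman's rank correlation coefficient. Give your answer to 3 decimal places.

Rank screen: 4, 6, 7, 2, 1, 5, 3
Rank sleep: 2, 4, 3, 1, 5, 6, 7
d = rank(screen) − rank(sleep): 2, 2, 4, 1, -4, -1, -4; Σd² = 58
ρ = 1 − 6Σd² / [n(n²−1)] = 1 − 6×58 / (7×48) = 1 − 348/336 ≈ -0.036

-0.036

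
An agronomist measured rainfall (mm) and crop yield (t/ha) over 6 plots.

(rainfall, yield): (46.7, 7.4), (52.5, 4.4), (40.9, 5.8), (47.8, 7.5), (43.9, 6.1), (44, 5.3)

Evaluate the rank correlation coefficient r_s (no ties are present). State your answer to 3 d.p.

Rank rainfall: 4, 6, 1, 5, 2, 3
Rank yield: 5, 1, 3, 6, 4, 2
d = rank(rainfall) − rank(yield): -1, 5, -2, -1, -2, 1; Σd² = 36
ρ = 1 − 6Σd² / [n(n²−1)] = 1 − 6×36 / (6×35) = 1 − 216/210 ≈ -0.029

-0.029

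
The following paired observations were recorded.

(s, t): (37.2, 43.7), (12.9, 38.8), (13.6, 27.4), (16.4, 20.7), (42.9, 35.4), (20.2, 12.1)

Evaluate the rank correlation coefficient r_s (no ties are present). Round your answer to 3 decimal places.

Rank s: 5, 1, 2, 3, 6, 4
Rank t: 6, 5, 3, 2, 4, 1
d = rank(s) − rank(t): -1, -4, -1, 1, 2, 3; Σd² = 32
ρ = 1 − 6Σd² / [n(n²−1)] = 1 − 6×32 / (6×35) = 1 − 192/210 ≈ 0.086

0.086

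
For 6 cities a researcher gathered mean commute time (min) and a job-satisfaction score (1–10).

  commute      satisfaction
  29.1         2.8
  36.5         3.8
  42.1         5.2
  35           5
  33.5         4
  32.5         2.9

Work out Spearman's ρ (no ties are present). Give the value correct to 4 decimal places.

Rank commute: 1, 5, 6, 4, 3, 2
Rank satisfaction: 1, 3, 6, 5, 4, 2
d = rank(commute) − rank(satisfaction): 0, 2, 0, -1, -1, 0; Σd² = 6
ρ = 1 − 6Σd² / [n(n²−1)] = 1 − 6×6 / (6×35) = 1 − 36/210 ≈ 0.8286

0.8286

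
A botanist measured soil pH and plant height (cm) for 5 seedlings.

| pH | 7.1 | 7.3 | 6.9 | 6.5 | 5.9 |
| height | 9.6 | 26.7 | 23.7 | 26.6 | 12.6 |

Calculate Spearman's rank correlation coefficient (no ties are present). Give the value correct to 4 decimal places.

0.3000

Rank pH: 4, 5, 3, 2, 1
Rank height: 1, 5, 3, 4, 2
d = rank(pH) − rank(height): 3, 0, 0, -2, -1; Σd² = 14
ρ = 1 − 6Σd² / [n(n²−1)] = 1 − 6×14 / (5×24) = 1 − 84/120 ≈ 0.3000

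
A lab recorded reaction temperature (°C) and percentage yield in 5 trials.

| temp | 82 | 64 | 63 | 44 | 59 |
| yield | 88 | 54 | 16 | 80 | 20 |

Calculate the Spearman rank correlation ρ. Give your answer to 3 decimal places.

0.300

Rank temp: 5, 4, 3, 1, 2
Rank yield: 5, 3, 1, 4, 2
d = rank(temp) − rank(yield): 0, 1, 2, -3, 0; Σd² = 14
ρ = 1 − 6Σd² / [n(n²−1)] = 1 − 6×14 / (5×24) = 1 − 84/120 ≈ 0.300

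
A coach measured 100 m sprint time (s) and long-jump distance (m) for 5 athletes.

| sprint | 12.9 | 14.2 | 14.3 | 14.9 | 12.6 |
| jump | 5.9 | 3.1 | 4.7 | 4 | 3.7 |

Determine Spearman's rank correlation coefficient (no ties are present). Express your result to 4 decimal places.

Rank sprint: 2, 3, 4, 5, 1
Rank jump: 5, 1, 4, 3, 2
d = rank(sprint) − rank(jump): -3, 2, 0, 2, -1; Σd² = 18
ρ = 1 − 6Σd² / [n(n²−1)] = 1 − 6×18 / (5×24) = 1 − 108/120 ≈ 0.1000

0.1000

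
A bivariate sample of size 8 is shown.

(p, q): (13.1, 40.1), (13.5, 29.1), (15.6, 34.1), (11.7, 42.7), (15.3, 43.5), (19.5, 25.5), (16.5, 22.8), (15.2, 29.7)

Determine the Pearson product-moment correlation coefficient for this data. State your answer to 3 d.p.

-0.648

n = 8, Σp = 120.4, Σq = 267.5, Σp² = 1851.74, Σq² = 9385.35, Σpq = 3940.15
nΣpq − ΣpΣq = 31521.2 − 32207 = -685.8
nΣp² − (Σp)² = 14813.92 − 14496.16 = 317.76; nΣq² − (Σq)² = 75082.8 − 71556.25 = 3526.55
r = -685.8 / √(317.76 × 3526.55) = -685.8 / 1058.5823 ≈ -0.648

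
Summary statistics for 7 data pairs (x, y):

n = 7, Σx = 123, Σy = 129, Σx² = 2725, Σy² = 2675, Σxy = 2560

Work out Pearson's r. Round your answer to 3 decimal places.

r = (nΣxy − ΣxΣy) / √[(nΣx² − (Σx)²)(nΣy² − (Σy)²)]
Numerator: 7×2560 − 123×129 = 2053
Denominator: √[(19075 − 15129)(18725 − 16641)] = √[3946 × 2084] = 2867.6583
r = 2053 / 2867.6583 ≈ 0.716

0.716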